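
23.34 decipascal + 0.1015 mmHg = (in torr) 0.119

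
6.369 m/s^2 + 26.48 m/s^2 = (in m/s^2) 32.85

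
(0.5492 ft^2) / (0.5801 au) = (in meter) 5.879e-13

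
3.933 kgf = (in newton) 38.57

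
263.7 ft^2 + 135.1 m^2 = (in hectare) 0.01596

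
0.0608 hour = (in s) 218.9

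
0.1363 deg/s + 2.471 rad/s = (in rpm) 23.62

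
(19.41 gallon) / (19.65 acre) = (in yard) 1.01e-06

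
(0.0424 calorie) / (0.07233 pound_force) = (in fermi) 5.514e+14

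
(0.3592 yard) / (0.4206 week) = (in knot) 2.51e-06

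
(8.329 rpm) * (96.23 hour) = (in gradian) 1.924e+07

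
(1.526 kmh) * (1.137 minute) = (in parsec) 9.372e-16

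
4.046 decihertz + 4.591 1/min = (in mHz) 481.1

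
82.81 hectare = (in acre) 204.6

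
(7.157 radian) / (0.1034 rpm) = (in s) 661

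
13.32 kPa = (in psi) 1.932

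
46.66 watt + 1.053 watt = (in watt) 47.71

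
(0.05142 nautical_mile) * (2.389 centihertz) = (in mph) 5.089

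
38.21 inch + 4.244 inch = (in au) 7.208e-12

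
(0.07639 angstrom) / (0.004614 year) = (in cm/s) 5.25e-15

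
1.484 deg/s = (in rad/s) 0.0259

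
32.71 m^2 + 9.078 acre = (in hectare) 3.677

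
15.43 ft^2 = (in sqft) 15.43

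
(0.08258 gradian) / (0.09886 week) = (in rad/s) 2.17e-08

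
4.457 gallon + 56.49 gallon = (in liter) 230.7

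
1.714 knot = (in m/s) 0.8818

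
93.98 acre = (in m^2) 3.803e+05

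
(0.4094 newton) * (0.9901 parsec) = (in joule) 1.251e+16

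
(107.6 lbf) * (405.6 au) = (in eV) 1.813e+35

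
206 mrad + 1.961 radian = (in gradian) 138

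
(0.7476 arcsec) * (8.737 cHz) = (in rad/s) 3.167e-07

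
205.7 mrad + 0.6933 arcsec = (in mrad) 205.7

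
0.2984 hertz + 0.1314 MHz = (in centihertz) 1.314e+07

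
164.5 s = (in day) 0.001904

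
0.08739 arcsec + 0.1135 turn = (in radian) 0.7131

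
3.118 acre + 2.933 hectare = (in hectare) 4.195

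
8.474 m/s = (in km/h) 30.51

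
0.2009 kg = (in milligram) 2.009e+05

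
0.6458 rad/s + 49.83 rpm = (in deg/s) 336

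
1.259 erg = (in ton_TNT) 3.009e-17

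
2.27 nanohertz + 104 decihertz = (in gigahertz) 1.04e-08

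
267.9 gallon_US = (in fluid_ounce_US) 3.429e+04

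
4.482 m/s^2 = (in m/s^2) 4.482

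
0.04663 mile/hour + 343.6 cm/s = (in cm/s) 345.7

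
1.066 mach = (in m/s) 363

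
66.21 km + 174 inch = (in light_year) 6.999e-12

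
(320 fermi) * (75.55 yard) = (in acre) 5.463e-15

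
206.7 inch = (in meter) 5.25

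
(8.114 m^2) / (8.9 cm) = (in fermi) 9.117e+16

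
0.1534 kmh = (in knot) 0.08283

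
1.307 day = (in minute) 1882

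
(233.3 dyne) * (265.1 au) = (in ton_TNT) 22.11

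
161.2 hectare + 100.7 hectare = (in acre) 647.2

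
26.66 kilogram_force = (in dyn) 2.614e+07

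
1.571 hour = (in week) 0.009351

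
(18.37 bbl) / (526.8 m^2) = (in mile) 3.445e-06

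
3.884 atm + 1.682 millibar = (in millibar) 3937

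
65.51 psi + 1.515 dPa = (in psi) 65.51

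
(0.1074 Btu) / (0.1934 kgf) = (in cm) 5975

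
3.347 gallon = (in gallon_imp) 2.787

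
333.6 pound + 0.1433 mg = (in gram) 1.513e+05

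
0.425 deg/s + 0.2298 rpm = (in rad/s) 0.03148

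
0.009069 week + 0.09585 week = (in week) 0.1049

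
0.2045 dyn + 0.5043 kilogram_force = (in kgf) 0.5043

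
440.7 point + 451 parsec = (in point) 3.945e+22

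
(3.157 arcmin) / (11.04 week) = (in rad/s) 1.375e-10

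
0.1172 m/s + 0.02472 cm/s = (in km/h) 0.4228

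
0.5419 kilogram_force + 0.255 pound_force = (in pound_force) 1.45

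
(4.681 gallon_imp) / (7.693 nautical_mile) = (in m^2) 1.494e-06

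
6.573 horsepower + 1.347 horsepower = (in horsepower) 7.92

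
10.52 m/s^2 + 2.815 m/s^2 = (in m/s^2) 13.33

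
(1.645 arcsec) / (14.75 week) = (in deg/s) 5.122e-11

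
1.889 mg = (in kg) 1.889e-06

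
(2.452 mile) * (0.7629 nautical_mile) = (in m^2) 5.575e+06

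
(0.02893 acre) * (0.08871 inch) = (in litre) 263.8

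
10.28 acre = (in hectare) 4.16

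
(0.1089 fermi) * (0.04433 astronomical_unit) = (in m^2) 7.222e-07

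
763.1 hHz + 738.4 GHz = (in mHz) 7.384e+14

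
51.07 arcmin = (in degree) 0.8512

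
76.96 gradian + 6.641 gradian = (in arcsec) 2.709e+05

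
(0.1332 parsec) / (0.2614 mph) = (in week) 5.816e+10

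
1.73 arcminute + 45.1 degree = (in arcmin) 2708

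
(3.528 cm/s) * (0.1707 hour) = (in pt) 6.146e+04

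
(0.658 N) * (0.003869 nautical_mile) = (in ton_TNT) 1.127e-09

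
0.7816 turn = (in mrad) 4911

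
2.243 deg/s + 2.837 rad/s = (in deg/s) 164.8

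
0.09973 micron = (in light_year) 1.054e-23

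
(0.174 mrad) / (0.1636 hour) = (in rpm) 2.821e-06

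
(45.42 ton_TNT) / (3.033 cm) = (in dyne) 6.266e+17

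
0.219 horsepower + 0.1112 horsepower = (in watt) 246.2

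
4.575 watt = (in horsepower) 0.006135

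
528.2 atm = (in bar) 535.2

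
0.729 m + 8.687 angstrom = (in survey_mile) 0.000453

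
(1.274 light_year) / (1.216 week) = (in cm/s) 1.639e+12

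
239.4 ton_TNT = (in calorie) 2.394e+11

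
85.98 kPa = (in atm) 0.8486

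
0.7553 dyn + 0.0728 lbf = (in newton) 0.3238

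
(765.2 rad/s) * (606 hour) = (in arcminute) 5.739e+12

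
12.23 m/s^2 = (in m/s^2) 12.23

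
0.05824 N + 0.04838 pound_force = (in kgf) 0.02788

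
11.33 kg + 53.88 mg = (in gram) 1.133e+04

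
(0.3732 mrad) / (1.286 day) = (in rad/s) 3.359e-09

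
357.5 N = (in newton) 357.5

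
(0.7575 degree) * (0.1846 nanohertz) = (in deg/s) 1.398e-10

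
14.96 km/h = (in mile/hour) 9.296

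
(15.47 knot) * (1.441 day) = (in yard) 1.084e+06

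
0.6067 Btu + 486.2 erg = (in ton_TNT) 1.53e-07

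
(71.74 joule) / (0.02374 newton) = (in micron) 3.022e+09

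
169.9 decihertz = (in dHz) 169.9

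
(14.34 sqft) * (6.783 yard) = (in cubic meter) 8.263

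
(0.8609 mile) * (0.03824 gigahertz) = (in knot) 1.03e+11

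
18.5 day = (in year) 0.05068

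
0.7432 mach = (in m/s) 253.1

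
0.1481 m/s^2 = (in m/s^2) 0.1481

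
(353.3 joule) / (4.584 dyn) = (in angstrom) 7.707e+16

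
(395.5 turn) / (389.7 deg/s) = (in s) 365.4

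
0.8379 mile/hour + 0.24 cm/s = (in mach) 0.001107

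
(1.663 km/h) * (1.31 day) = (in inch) 2.058e+06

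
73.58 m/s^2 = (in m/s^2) 73.58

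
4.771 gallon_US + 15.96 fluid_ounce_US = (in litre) 18.53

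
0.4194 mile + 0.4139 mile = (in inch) 5.28e+04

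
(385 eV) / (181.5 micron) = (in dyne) 3.399e-08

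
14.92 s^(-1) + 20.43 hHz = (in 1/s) 2058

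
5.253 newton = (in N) 5.253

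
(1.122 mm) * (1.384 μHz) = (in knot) 3.018e-09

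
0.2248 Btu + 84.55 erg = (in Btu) 0.2248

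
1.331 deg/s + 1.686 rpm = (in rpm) 1.908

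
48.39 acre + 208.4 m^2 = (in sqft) 2.11e+06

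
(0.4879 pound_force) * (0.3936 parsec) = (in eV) 1.645e+35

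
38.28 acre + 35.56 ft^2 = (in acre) 38.28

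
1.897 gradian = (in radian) 0.0298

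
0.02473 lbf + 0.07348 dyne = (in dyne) 1.1e+04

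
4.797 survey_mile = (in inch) 3.039e+05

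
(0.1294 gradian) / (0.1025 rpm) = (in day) 2.192e-06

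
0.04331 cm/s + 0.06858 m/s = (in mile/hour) 0.1544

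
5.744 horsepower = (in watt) 4283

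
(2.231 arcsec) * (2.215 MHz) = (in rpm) 228.8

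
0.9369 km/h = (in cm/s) 26.02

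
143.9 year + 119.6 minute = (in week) 7503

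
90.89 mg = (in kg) 9.089e-05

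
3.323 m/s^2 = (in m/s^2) 3.323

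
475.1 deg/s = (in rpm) 79.18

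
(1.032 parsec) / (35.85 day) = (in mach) 3.019e+07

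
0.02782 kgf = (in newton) 0.2728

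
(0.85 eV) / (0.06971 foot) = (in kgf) 6.536e-19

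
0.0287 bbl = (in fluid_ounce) 154.3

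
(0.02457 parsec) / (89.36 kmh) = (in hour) 8.484e+09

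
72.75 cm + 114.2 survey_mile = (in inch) 7.236e+06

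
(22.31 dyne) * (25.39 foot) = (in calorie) 0.0004127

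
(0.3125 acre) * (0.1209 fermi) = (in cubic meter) 1.529e-13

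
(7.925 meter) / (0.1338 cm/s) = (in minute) 98.72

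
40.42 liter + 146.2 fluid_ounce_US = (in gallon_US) 11.82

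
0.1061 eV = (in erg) 1.7e-13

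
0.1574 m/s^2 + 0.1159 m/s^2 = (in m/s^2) 0.2733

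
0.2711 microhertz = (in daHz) 2.711e-08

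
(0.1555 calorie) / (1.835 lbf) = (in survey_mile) 4.953e-05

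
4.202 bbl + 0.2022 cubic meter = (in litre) 870.3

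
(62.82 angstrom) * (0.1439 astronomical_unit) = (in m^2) 135.2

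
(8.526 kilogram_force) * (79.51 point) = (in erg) 2.345e+07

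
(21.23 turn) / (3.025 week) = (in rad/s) 7.291e-05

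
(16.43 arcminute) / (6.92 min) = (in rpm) 0.0001099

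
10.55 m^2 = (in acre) 0.002607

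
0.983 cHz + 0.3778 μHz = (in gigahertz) 9.83e-12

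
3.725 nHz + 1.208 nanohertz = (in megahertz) 4.933e-15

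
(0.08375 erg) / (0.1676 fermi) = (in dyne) 4.997e+12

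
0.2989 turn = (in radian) 1.878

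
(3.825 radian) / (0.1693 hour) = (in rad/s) 0.006276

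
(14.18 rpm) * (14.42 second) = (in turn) 3.408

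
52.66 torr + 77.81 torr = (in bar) 0.1739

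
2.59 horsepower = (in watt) 1931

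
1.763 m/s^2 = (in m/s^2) 1.763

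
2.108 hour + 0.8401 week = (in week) 0.8526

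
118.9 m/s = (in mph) 266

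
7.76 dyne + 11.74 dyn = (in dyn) 19.5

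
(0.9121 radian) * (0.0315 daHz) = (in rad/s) 0.2873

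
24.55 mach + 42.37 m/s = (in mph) 1.879e+04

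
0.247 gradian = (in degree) 0.2223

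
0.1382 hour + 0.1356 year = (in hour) 1188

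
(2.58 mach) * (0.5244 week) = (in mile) 1.731e+05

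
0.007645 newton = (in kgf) 0.0007796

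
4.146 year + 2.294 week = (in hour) 3.67e+04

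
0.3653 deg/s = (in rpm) 0.06088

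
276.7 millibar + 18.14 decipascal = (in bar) 0.2767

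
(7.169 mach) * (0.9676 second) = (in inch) 9.299e+04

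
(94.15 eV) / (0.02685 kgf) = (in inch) 2.255e-15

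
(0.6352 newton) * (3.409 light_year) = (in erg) 2.049e+23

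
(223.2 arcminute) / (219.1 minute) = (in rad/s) 4.939e-06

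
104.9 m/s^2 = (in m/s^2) 104.9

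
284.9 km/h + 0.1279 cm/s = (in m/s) 79.14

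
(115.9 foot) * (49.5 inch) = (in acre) 0.01098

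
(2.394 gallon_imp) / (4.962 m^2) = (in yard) 0.002399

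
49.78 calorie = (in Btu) 0.1974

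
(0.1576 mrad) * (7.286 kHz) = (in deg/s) 65.79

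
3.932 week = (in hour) 660.6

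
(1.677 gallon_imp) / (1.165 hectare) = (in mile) 4.066e-10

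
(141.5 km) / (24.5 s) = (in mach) 16.96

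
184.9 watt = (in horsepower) 0.248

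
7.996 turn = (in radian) 50.24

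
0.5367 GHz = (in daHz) 5.367e+07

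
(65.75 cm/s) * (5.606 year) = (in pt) 3.295e+11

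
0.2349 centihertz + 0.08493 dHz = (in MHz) 1.084e-08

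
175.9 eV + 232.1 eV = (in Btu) 6.196e-20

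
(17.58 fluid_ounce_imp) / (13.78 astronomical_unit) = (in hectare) 2.423e-20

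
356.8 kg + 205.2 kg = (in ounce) 1.982e+04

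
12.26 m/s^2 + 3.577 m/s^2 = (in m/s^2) 15.84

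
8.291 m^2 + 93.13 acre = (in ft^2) 4.057e+06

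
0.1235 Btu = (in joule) 130.3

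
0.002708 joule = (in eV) 1.69e+16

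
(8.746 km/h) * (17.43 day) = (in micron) 3.659e+12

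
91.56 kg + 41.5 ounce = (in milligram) 9.274e+07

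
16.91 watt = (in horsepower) 0.02268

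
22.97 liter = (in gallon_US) 6.068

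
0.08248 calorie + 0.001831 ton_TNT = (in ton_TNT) 0.001831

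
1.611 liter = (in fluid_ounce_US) 54.47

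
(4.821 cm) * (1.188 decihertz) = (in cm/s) 0.5727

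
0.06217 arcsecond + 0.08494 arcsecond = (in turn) 1.135e-07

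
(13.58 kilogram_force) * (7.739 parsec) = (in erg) 3.18e+26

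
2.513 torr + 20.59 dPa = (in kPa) 0.3371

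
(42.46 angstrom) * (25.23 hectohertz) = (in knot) 2.082e-05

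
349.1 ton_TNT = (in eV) 9.117e+30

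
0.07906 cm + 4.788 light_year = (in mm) 4.53e+19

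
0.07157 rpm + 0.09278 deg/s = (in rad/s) 0.009114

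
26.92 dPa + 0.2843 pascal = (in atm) 2.937e-05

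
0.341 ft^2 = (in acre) 7.828e-06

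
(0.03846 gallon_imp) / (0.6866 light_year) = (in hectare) 2.692e-24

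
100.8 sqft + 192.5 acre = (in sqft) 8.385e+06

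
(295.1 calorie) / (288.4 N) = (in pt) 1.214e+04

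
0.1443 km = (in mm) 1.443e+05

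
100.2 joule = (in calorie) 23.95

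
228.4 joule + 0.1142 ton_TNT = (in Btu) 4.529e+05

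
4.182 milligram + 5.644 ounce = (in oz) 5.644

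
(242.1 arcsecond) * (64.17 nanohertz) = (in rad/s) 7.532e-11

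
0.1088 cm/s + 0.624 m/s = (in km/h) 2.25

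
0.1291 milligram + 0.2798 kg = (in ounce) 9.87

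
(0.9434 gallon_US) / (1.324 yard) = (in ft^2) 0.03175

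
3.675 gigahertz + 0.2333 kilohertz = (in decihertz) 3.675e+10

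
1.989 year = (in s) 6.273e+07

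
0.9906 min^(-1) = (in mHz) 16.51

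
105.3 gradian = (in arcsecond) 3.412e+05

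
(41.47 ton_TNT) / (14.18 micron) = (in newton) 1.224e+16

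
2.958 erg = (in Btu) 2.804e-10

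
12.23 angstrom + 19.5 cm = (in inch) 7.677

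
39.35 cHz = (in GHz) 3.935e-10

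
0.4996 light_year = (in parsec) 0.1532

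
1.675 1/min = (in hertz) 0.02792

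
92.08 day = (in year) 0.2523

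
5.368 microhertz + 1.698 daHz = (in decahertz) 1.698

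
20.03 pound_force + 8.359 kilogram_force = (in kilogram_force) 17.44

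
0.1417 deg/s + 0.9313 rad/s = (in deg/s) 53.5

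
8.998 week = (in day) 62.99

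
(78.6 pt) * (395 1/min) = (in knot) 0.3548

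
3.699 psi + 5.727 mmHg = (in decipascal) 2.627e+05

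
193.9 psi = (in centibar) 1337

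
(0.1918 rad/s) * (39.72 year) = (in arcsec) 4.956e+13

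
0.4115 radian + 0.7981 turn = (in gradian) 345.4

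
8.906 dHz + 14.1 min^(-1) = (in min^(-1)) 67.54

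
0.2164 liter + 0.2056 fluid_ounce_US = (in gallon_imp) 0.04894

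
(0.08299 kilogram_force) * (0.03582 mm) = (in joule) 2.915e-05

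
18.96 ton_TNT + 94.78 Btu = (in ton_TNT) 18.96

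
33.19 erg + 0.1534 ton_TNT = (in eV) 4.006e+27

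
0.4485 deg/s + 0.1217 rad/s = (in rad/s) 0.1295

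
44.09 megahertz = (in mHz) 4.409e+10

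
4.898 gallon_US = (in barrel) 0.1166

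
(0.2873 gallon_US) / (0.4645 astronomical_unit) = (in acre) 3.867e-18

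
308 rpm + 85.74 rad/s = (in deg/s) 6761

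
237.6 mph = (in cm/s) 1.062e+04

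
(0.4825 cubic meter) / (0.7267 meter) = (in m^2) 0.664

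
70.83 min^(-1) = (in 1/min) 70.83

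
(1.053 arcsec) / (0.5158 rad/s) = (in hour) 2.749e-09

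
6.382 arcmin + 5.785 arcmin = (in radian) 0.003539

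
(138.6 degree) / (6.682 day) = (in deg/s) 0.0002401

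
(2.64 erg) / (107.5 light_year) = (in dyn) 2.596e-20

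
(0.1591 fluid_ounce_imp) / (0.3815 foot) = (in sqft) 0.0004185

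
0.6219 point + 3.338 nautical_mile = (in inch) 2.434e+05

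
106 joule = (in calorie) 25.33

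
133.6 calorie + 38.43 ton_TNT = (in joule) 1.608e+11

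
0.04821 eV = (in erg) 7.724e-14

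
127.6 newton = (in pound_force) 28.69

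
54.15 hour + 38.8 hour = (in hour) 92.95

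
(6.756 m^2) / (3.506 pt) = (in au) 3.651e-08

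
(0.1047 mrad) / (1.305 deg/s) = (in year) 1.458e-10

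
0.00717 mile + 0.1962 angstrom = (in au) 7.713e-11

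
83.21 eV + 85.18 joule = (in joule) 85.18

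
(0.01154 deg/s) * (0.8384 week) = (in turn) 16.25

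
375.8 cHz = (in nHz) 3.758e+09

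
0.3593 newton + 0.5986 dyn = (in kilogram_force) 0.03664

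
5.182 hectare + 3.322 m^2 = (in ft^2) 5.578e+05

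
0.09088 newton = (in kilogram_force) 0.009267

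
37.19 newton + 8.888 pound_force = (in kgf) 7.824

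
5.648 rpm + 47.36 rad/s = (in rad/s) 47.95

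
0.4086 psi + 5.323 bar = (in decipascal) 5.351e+06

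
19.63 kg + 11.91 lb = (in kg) 25.03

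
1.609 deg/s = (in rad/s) 0.02808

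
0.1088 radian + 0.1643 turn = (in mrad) 1141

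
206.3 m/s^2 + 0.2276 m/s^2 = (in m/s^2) 206.5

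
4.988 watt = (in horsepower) 0.006689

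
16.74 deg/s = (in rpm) 2.79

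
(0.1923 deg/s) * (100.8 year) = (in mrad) 1.067e+10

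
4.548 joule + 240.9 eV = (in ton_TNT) 1.087e-09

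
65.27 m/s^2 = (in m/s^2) 65.27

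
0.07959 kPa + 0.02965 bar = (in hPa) 30.45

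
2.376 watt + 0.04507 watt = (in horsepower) 0.003247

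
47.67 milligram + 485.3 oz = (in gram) 1.376e+04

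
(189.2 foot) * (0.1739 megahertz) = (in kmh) 3.61e+07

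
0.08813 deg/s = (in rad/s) 0.001538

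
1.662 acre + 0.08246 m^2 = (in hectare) 0.6726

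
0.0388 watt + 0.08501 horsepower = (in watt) 63.43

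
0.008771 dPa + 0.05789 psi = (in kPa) 0.3991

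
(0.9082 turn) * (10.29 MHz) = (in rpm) 5.607e+08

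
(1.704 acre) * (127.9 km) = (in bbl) 5.547e+09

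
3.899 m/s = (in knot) 7.579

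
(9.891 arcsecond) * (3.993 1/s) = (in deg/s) 0.01097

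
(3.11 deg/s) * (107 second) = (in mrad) 5808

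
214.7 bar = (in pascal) 2.147e+07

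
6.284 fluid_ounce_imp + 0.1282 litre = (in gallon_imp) 0.06748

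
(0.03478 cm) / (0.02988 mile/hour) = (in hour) 7.233e-06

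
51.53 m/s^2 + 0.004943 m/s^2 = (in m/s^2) 51.53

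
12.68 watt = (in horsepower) 0.017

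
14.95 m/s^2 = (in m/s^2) 14.95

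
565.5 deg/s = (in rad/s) 9.87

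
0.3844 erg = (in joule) 3.844e-08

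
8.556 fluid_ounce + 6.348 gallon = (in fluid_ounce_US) 821.1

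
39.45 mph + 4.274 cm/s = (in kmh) 63.64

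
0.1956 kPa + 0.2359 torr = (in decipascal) 2271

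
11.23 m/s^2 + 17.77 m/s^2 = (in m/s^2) 29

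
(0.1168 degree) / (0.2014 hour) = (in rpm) 2.685e-05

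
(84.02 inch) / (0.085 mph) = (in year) 1.781e-06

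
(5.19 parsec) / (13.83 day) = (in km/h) 4.825e+11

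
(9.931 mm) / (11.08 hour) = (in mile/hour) 5.569e-07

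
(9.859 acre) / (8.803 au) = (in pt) 8.588e-05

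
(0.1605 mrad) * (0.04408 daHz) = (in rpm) 0.0006756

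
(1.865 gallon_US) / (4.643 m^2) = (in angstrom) 1.521e+07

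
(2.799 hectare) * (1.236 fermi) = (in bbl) 2.176e-10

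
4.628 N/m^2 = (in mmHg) 0.03471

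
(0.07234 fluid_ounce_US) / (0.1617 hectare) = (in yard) 1.447e-09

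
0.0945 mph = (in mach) 0.0001241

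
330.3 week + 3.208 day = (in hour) 5.557e+04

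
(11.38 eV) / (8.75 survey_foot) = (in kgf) 6.971e-20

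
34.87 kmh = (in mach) 0.02845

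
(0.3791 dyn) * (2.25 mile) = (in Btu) 1.301e-05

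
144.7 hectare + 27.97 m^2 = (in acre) 357.6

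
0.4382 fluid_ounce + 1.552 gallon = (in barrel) 0.03703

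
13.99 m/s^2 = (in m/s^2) 13.99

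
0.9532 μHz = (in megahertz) 9.532e-13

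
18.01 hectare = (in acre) 44.5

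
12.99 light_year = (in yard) 1.344e+17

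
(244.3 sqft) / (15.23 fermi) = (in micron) 1.49e+21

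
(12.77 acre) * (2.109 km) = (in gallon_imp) 2.397e+10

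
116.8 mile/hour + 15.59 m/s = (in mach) 0.1991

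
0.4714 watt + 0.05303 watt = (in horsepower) 0.0007033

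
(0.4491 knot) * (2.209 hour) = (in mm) 1.837e+06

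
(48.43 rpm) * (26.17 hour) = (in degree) 2.738e+07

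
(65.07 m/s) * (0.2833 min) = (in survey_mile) 0.6873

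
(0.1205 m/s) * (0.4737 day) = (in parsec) 1.598e-13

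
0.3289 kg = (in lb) 0.7251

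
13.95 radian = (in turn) 2.22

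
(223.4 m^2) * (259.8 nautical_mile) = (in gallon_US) 2.84e+10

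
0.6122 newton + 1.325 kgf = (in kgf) 1.387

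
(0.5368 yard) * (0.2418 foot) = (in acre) 8.939e-06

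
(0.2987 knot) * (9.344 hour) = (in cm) 5.169e+05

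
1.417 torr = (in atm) 0.001864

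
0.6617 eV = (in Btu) 1.005e-22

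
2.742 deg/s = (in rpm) 0.457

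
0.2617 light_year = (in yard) 2.708e+15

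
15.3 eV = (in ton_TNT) 5.859e-28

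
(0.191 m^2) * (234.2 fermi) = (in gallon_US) 1.182e-11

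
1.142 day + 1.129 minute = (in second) 9.874e+04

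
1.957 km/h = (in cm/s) 54.36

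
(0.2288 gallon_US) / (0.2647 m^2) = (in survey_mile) 2.033e-06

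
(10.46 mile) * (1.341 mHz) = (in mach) 0.0663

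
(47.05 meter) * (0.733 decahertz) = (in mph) 771.5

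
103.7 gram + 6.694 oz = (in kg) 0.2935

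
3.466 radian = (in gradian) 220.7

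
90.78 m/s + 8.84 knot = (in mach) 0.28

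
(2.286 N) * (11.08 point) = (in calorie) 0.002136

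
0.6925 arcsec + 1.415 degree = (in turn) 0.003931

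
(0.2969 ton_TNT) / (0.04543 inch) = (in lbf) 2.42e+11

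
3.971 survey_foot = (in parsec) 3.923e-17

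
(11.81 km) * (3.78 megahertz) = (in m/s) 4.464e+10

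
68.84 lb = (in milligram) 3.123e+07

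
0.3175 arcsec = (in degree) 8.819e-05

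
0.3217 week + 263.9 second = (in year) 0.006178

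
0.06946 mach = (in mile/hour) 52.91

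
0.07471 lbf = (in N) 0.3323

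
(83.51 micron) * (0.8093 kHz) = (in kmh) 0.2433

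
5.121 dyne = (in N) 5.121e-05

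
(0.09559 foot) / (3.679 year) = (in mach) 7.375e-13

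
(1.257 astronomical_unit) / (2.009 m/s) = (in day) 1.083e+06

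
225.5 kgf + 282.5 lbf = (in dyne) 3.468e+08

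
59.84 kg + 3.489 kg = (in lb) 139.6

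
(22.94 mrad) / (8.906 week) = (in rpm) 4.067e-08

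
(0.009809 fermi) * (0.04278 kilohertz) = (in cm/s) 4.196e-14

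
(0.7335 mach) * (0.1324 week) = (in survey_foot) 6.561e+07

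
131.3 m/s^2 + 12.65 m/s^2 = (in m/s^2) 144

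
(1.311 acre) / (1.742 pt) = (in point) 2.447e+10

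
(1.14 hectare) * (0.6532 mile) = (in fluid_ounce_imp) 4.218e+11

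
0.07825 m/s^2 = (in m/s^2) 0.07825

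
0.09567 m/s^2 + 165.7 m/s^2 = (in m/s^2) 165.8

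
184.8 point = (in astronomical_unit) 4.358e-13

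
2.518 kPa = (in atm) 0.02485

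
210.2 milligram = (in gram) 0.2102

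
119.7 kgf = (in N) 1174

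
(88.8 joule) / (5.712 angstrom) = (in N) 1.555e+11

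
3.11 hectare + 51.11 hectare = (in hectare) 54.22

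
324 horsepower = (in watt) 2.416e+05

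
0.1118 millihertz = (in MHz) 1.118e-10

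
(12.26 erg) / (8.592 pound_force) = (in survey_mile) 1.993e-11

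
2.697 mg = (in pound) 5.946e-06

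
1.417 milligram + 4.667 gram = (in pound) 0.01029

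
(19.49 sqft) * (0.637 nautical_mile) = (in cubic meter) 2136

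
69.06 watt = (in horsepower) 0.09261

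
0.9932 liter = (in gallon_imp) 0.2185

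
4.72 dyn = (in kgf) 4.813e-06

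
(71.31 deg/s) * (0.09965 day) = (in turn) 1705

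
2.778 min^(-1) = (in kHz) 4.63e-05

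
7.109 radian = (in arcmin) 2.444e+04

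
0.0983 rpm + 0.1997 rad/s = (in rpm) 2.005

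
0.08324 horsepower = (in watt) 62.07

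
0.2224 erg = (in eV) 1.388e+11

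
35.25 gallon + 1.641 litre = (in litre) 135.1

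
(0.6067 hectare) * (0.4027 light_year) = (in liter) 2.311e+22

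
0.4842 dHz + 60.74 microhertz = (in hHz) 0.0004848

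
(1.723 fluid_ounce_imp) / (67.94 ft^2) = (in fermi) 7.756e+09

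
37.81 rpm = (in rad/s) 3.959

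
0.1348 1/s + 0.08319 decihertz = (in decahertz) 0.01431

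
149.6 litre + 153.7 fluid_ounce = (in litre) 154.1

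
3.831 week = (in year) 0.07347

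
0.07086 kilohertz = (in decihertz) 708.6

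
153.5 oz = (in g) 4352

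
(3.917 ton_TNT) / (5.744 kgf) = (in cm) 2.909e+10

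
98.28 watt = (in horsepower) 0.1318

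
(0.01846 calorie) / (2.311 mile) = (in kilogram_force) 2.118e-06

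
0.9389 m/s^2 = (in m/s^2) 0.9389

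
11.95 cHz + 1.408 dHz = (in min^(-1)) 15.62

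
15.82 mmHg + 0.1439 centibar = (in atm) 0.02224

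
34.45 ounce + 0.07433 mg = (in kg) 0.9766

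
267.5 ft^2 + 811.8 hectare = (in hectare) 811.8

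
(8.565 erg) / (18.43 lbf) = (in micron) 0.01045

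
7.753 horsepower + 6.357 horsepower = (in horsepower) 14.11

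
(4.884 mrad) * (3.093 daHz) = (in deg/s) 8.655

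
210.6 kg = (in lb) 464.3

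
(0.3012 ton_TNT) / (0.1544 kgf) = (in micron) 8.323e+14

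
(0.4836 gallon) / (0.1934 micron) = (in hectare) 0.9465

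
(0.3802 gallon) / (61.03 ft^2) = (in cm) 0.02538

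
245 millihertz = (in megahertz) 2.45e-07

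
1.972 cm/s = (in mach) 5.791e-05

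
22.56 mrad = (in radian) 0.02256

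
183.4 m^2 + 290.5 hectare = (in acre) 717.9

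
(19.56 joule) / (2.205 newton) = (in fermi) 8.871e+15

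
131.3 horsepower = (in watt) 9.791e+04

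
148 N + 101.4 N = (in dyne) 2.494e+07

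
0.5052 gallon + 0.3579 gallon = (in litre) 3.267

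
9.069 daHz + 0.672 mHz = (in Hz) 90.69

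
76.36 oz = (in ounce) 76.36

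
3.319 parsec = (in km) 1.024e+14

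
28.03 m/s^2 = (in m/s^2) 28.03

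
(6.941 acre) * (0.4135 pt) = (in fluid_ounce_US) 1.386e+05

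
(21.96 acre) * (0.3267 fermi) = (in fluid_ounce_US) 9.817e-07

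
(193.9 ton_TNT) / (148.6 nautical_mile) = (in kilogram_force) 3.006e+05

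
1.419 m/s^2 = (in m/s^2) 1.419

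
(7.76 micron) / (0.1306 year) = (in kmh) 6.783e-12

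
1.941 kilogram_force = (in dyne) 1.903e+06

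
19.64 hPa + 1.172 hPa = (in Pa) 2081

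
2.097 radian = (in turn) 0.3337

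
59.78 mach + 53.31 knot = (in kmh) 7.338e+04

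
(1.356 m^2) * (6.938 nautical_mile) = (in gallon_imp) 3.833e+06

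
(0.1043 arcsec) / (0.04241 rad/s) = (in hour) 3.312e-09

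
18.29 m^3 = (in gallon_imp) 4023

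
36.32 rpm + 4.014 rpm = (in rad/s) 4.224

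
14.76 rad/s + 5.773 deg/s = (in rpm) 141.9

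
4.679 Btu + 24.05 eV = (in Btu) 4.679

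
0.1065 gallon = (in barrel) 0.002536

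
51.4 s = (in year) 1.63e-06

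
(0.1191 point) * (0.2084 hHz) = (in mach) 2.572e-06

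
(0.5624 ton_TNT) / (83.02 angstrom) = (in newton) 2.834e+17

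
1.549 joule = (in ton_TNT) 3.702e-10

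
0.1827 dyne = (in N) 1.827e-06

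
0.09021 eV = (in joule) 1.445e-20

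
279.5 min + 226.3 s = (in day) 0.1967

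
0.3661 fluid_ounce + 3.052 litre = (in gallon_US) 0.8091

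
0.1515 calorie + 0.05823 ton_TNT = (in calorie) 5.823e+07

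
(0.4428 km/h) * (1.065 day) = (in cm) 1.132e+06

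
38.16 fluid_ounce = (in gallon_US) 0.2981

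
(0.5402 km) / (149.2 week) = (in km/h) 2.155e-05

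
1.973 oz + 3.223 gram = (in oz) 2.087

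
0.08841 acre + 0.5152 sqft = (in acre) 0.08842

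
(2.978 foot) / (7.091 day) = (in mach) 4.351e-09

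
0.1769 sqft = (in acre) 4.061e-06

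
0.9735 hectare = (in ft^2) 1.048e+05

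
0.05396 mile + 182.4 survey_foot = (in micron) 1.424e+08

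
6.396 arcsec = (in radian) 3.101e-05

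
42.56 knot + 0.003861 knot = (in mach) 0.06431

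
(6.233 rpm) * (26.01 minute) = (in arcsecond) 2.101e+08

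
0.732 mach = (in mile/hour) 557.5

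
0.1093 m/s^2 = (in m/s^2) 0.1093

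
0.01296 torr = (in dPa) 17.28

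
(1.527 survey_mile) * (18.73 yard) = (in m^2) 4.209e+04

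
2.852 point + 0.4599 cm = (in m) 0.005605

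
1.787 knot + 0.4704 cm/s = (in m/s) 0.924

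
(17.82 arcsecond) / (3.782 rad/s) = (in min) 3.807e-07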